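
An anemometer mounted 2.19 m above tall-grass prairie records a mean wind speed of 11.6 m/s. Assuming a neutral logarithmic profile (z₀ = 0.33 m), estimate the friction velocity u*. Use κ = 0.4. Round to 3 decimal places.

u* ≈ 2.452 m/s

Log law: V(z) = (u*/κ) · ln(z/z₀) ⇒ u* = κ · V / ln(z/z₀)
u* = 0.4 × 11.6 / ln(2.19/0.33) = 0.4 × 11.6 / 1.8926
   = 4.6400 / 1.8926 = 2.4517 m/s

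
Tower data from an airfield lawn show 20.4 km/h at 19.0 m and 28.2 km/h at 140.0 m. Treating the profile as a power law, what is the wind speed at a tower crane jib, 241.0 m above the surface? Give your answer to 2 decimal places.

30.80 km/h

First find α: α = ln(V₂/V₁)/ln(z₂/z₁) = ln(28.2/20.4)/ln(140.0/19.0) = 0.32379/1.99720 = 0.1621
Extrapolate from 140.0 m to 241.0 m: V₃ = 28.2 × (241.0/140.0)^0.1621 = 28.2 × 1.0920 = 30.7958 km/h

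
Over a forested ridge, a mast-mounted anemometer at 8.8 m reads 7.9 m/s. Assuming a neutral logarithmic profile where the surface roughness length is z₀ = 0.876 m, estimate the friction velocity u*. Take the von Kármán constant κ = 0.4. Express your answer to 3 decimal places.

Log law: V(z) = (u*/κ) · ln(z/z₀) ⇒ u* = κ · V / ln(z/z₀)
u* = 0.4 × 7.9 / ln(8.8/0.876) = 0.4 × 7.9 / 2.3071
   = 3.1600 / 2.3071 = 1.3697 m/s

u* ≈ 1.370 m/s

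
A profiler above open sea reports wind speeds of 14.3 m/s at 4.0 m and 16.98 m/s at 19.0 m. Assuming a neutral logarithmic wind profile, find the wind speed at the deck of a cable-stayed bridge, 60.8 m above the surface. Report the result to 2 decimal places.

Log law: V ∝ ln(z/z₀). From the pair, with r = V₁/V₂ = 0.84217,
ln z₀ = (ln z₁ − r·ln z₂)/(1 − r) = (1.3863 − 0.84217×2.9444)/0.15783 = -6.9277 → z₀ = 0.0009803 m
V₃ = V₁ · ln(z₃/z₀)/ln(z₁/z₀) = 14.3 × 11.0353/8.3140 = 18.9806 m/s

18.98 m/s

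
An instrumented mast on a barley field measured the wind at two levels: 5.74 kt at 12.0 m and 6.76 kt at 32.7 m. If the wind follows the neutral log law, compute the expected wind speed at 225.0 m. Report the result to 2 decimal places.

8.72 kt

Log law: V ∝ ln(z/z₀). From the pair, with r = V₁/V₂ = 0.84911,
ln z₀ = (ln z₁ − r·ln z₂)/(1 − r) = (2.4849 − 0.84911×3.4874)/0.15089 = -3.1564 → z₀ = 0.04258 m
V₃ = V₁ · ln(z₃/z₀)/ln(z₁/z₀) = 5.74 × 8.5725/5.6413 = 8.7225 kt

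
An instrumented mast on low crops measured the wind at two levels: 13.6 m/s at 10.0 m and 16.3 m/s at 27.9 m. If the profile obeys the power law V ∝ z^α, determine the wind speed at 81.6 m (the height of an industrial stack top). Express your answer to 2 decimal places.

First find α: α = ln(V₂/V₁)/ln(z₂/z₁) = ln(16.3/13.6)/ln(27.9/10.0) = 0.18110/1.02604 = 0.1765
Extrapolate from 27.9 m to 81.6 m: V₃ = 16.3 × (81.6/27.9)^0.1765 = 16.3 × 1.2085 = 19.6993 m/s

19.70 m/s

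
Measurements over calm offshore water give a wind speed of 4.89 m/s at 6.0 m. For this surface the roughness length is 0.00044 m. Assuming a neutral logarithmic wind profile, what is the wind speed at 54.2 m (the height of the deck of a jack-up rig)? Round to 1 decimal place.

Log law: V(z) ∝ ln(z/z₀), so V₂/V₁ = ln(z₂/z₀) / ln(z₁/z₀).
ln(54.2/0.00044) = 11.7214, ln(6.0/0.00044) = 9.5205
V₂ = 4.89 × 11.7214/9.5205 = 4.89 × 1.2312 = 6.0205 m/s

6.0 m/s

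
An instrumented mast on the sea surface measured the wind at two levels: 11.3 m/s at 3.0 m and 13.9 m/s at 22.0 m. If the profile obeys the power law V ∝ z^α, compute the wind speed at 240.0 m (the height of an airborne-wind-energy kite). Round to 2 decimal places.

First find α: α = ln(V₂/V₁)/ln(z₂/z₁) = ln(13.9/11.3)/ln(22.0/3.0) = 0.20709/1.99243 = 0.1039
Extrapolate from 22.0 m to 240.0 m: V₃ = 13.9 × (240.0/22.0)^0.1039 = 13.9 × 1.2819 = 17.8188 m/s

17.82 m/s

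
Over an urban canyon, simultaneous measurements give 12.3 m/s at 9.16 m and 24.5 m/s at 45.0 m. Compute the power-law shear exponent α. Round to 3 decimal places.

Power law: V₂/V₁ = (z₂/z₁)^α ⇒ α = ln(V₂/V₁) / ln(z₂/z₁)
α = ln(24.5/12.3) / ln(45.0/9.16) = ln(1.9919) / ln(4.9127)
  = 0.68907 / 1.59182 = 0.43289

α ≈ 0.433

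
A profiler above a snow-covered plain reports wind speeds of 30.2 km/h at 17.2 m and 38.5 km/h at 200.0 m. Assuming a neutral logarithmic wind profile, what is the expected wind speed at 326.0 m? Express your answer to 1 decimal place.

40.2 km/h

Log law: V ∝ ln(z/z₀). From the pair, with r = V₁/V₂ = 0.78442,
ln z₀ = (ln z₁ − r·ln z₂)/(1 − r) = (2.8449 − 0.78442×5.2983)/0.21558 = -6.0819 → z₀ = 0.002284 m
V₃ = V₁ · ln(z₃/z₀)/ln(z₁/z₀) = 30.2 × 11.8688/8.9269 = 40.1529 km/h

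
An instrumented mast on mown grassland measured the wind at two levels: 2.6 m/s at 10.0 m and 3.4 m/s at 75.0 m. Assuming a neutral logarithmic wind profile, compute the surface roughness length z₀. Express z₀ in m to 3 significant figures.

Log law: V(z) ∝ ln(z/z₀). With r = V₁/V₂ = 2.6/3.4 = 0.76471,
r · ln(z₂/z₀) = ln(z₁/z₀) ⇒ ln z₀ = (ln z₁ − r·ln z₂)/(1 − r)
ln z₀ = (2.30259 − 0.76471×4.31749) / 0.23529 = -4.2458
z₀ = exp(-4.2458) = 0.01432 m

z₀ ≈ 0.0143 m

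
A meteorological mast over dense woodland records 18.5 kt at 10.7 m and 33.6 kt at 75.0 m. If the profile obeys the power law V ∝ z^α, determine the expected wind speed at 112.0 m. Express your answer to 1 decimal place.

First find α: α = ln(V₂/V₁)/ln(z₂/z₁) = ln(33.6/18.5)/ln(75.0/10.7) = 0.59676/1.94724 = 0.3065
Extrapolate from 75.0 m to 112.0 m: V₃ = 33.6 × (112.0/75.0)^0.3065 = 33.6 × 1.1308 = 37.9937 kt

38.0 kt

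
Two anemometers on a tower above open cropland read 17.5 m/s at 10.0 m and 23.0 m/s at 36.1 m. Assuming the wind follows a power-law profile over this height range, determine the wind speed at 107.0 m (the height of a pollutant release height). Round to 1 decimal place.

First find α: α = ln(V₂/V₁)/ln(z₂/z₁) = ln(23.0/17.5)/ln(36.1/10.0) = 0.27329/1.28371 = 0.2129
Extrapolate from 36.1 m to 107.0 m: V₃ = 23.0 × (107.0/36.1)^0.2129 = 23.0 × 1.2603 = 28.9859 m/s

29.0 m/s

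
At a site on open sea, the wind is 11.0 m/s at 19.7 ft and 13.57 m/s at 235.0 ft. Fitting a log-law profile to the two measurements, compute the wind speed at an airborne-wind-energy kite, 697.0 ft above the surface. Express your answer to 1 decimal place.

Log law: V ∝ ln(z/z₀). From the pair, with r = V₁/V₂ = 0.81061,
ln z₀ = (ln z₁ − r·ln z₂)/(1 − r) = (2.9806 − 0.81061×5.4596)/0.18939 = -7.6297 → z₀ = 0.0004858 ft
V₃ = V₁ · ln(z₃/z₀)/ln(z₁/z₀) = 11.0 × 14.1765/10.6104 = 14.6971 m/s

14.7 m/s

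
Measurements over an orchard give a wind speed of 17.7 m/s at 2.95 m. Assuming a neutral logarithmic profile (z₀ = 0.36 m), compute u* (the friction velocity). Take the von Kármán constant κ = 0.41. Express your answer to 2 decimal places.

u* ≈ 3.45 m/s

Log law: V(z) = (u*/κ) · ln(z/z₀) ⇒ u* = κ · V / ln(z/z₀)
u* = 0.41 × 17.7 / ln(2.95/0.36) = 0.41 × 17.7 / 2.1035
   = 7.2570 / 2.1035 = 3.4500 m/s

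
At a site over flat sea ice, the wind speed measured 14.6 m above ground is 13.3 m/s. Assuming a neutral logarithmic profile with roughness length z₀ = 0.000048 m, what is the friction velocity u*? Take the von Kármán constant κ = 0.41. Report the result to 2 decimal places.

Log law: V(z) = (u*/κ) · ln(z/z₀) ⇒ u* = κ · V / ln(z/z₀)
u* = 0.41 × 13.3 / ln(14.6/0.000048) = 0.41 × 13.3 / 12.6253
   = 5.4530 / 12.6253 = 0.4319 m/s

u* ≈ 0.43 m/s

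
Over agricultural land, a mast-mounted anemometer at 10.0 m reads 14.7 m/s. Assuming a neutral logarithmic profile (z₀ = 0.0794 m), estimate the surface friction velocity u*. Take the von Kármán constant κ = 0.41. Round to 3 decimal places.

u* ≈ 1.246 m/s

Log law: V(z) = (u*/κ) · ln(z/z₀) ⇒ u* = κ · V / ln(z/z₀)
u* = 0.41 × 14.7 / ln(10.0/0.0794) = 0.41 × 14.7 / 4.8358
   = 6.0270 / 4.8358 = 1.2463 m/s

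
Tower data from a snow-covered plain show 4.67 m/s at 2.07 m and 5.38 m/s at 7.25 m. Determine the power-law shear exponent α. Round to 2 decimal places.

Power law: V₂/V₁ = (z₂/z₁)^α ⇒ α = ln(V₂/V₁) / ln(z₂/z₁)
α = ln(5.38/4.67) / ln(7.25/2.07) = ln(1.1520) / ln(3.5024)
  = 0.14153 / 1.25345 = 0.11291

α ≈ 0.11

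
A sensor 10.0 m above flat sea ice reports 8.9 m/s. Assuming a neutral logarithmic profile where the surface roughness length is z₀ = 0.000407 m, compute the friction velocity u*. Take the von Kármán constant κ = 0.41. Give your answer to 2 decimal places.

u* ≈ 0.36 m/s

Log law: V(z) = (u*/κ) · ln(z/z₀) ⇒ u* = κ · V / ln(z/z₀)
u* = 0.41 × 8.9 / ln(10.0/0.000407) = 0.41 × 8.9 / 10.1093
   = 3.6490 / 10.1093 = 0.3610 m/s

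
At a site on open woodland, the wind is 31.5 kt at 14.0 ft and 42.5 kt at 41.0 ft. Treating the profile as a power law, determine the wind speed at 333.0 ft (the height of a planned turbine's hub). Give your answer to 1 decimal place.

First find α: α = ln(V₂/V₁)/ln(z₂/z₁) = ln(42.5/31.5)/ln(41.0/14.0) = 0.29952/1.07451 = 0.2787
Extrapolate from 41.0 ft to 333.0 ft: V₃ = 42.5 × (333.0/41.0)^0.2787 = 42.5 × 1.7929 = 76.1997 kt

76.2 kt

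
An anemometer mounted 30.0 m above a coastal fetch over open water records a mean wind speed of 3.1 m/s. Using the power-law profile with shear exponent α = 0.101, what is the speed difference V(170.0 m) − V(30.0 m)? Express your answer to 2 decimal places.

0.59 m/s

Power law: V₂ = V₁ · (z₂/z₁)^α = 3.1 × (5.6667)^0.101 = 3.6936 m/s
ΔV = 3.6936 − 3.1 = 0.5936 m/s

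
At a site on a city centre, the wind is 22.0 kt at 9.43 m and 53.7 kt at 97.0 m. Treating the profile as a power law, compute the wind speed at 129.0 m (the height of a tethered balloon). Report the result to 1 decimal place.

59.9 kt

First find α: α = ln(V₂/V₁)/ln(z₂/z₁) = ln(53.7/22.0)/ln(97.0/9.43) = 0.89237/2.33081 = 0.3829
Extrapolate from 97.0 m to 129.0 m: V₃ = 53.7 × (129.0/97.0)^0.3829 = 53.7 × 1.1153 = 59.8934 kt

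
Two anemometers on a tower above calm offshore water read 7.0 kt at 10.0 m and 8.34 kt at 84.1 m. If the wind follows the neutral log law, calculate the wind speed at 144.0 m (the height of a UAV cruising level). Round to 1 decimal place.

8.7 kt

Log law: V ∝ ln(z/z₀). From the pair, with r = V₁/V₂ = 0.83933,
ln z₀ = (ln z₁ − r·ln z₂)/(1 − r) = (2.3026 − 0.83933×4.4320)/0.16067 = -8.8213 → z₀ = 0.0001476 m
V₃ = V₁ · ln(z₃/z₀)/ln(z₁/z₀) = 7.0 × 13.7911/11.1238 = 8.6784 kt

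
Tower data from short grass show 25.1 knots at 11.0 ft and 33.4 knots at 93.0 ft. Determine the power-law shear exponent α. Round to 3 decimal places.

α ≈ 0.134

Power law: V₂/V₁ = (z₂/z₁)^α ⇒ α = ln(V₂/V₁) / ln(z₂/z₁)
α = ln(33.4/25.1) / ln(93.0/11.0) = ln(1.3307) / ln(8.4545)
  = 0.28569 / 2.13470 = 0.13383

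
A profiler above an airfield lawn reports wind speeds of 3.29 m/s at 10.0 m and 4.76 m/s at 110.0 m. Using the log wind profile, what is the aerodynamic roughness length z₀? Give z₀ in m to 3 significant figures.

z₀ ≈ 0.0467 m

Log law: V(z) ∝ ln(z/z₀). With r = V₁/V₂ = 3.29/4.76 = 0.69118,
r · ln(z₂/z₀) = ln(z₁/z₀) ⇒ ln z₀ = (ln z₁ − r·ln z₂)/(1 − r)
ln z₀ = (2.30259 − 0.69118×4.70048) / 0.30882 = -3.0641
z₀ = exp(-3.0641) = 0.04669 m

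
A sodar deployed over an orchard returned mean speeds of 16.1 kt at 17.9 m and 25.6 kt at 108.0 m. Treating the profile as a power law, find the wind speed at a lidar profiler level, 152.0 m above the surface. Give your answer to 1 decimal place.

First find α: α = ln(V₂/V₁)/ln(z₂/z₁) = ln(25.6/16.1)/ln(108.0/17.9) = 0.46377/1.79733 = 0.2580
Extrapolate from 108.0 m to 152.0 m: V₃ = 25.6 × (152.0/108.0)^0.2580 = 25.6 × 1.0922 = 27.9600 kt

28.0 kt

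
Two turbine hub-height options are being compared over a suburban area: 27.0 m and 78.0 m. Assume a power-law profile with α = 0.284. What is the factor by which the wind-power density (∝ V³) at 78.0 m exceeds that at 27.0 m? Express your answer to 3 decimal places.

2.469

Speed ratio: V_B/V_A = (z_B/z_A)^α = (78.0/27.0)^0.284 = (2.8889)^0.284 = 1.35160
Power-density ratio: P_B/P_A = (V_B/V_A)³ = (1.35160)³ = 2.46912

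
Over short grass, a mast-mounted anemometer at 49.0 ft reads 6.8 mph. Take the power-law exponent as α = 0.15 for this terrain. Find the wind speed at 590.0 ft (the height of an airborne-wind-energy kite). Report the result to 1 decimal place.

9.9 mph

Power-law profile: V₂ = V₁ · (z₂/z₁)^α
V₂ = 6.8 × (590.0/49.0)^0.15 = 6.8 × (12.0408)^0.15
    = 6.8 × 1.4524 = 9.8766 mph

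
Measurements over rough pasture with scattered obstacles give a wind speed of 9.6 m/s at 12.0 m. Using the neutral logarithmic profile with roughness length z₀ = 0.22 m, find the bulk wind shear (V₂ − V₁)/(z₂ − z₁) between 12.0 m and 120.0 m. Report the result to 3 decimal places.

Log law: V₂ = V₁ · ln(z₂/z₀)/ln(z₁/z₀) = 9.6 × 6.3016/3.9990 = 15.1275 m/s
ΔV/Δz = (15.1275 − 9.6)/(120.0 − 12.0) = 5.5275/108.0000 = 0.05118 m/s/m

0.051 m/s/m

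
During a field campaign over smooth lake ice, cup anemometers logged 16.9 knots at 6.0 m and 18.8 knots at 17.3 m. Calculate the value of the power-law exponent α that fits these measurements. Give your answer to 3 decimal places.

Power law: V₂/V₁ = (z₂/z₁)^α ⇒ α = ln(V₂/V₁) / ln(z₂/z₁)
α = ln(18.8/16.9) / ln(17.3/6.0) = ln(1.1124) / ln(2.8833)
  = 0.10654 / 1.05895 = 0.10061

α ≈ 0.101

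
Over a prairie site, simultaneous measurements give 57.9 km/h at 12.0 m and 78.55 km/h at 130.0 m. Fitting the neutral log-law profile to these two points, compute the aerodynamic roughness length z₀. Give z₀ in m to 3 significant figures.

Log law: V(z) ∝ ln(z/z₀). With r = V₁/V₂ = 57.9/78.55 = 0.73711,
r · ln(z₂/z₀) = ln(z₁/z₀) ⇒ ln z₀ = (ln z₁ − r·ln z₂)/(1 − r)
ln z₀ = (2.48491 − 0.73711×4.86753) / 0.26289 = -4.1957
z₀ = exp(-4.1957) = 0.01506 m

z₀ ≈ 0.0151 m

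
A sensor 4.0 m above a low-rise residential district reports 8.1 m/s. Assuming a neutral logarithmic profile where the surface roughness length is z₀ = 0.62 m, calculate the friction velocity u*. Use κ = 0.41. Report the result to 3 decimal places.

u* ≈ 1.781 m/s

Log law: V(z) = (u*/κ) · ln(z/z₀) ⇒ u* = κ · V / ln(z/z₀)
u* = 0.41 × 8.1 / ln(4.0/0.62) = 0.41 × 8.1 / 1.8643
   = 3.3210 / 1.8643 = 1.7813 m/s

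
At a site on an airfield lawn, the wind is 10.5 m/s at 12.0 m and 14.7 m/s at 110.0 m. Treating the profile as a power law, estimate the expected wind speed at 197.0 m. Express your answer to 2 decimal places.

16.06 m/s

First find α: α = ln(V₂/V₁)/ln(z₂/z₁) = ln(14.7/10.5)/ln(110.0/12.0) = 0.33647/2.21557 = 0.1519
Extrapolate from 110.0 m to 197.0 m: V₃ = 14.7 × (197.0/110.0)^0.1519 = 14.7 × 1.0925 = 16.0602 m/s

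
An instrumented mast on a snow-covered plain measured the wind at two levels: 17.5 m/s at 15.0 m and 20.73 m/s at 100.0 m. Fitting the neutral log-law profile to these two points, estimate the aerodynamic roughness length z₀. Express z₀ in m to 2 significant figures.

Log law: V(z) ∝ ln(z/z₀). With r = V₁/V₂ = 17.5/20.73 = 0.84419,
r · ln(z₂/z₀) = ln(z₁/z₀) ⇒ ln z₀ = (ln z₁ − r·ln z₂)/(1 − r)
ln z₀ = (2.70805 − 0.84419×4.60517) / 0.15581 = -7.5705
z₀ = exp(-7.5705) = 0.0005155 m

z₀ ≈ 0.00052 m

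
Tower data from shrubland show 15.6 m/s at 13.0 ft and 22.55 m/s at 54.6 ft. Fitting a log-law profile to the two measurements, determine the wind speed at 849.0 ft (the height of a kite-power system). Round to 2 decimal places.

35.84 m/s

Log law: V ∝ ln(z/z₀). From the pair, with r = V₁/V₂ = 0.69180,
ln z₀ = (ln z₁ − r·ln z₂)/(1 − r) = (2.5649 − 0.69180×4.0000)/0.30820 = -0.6562 → z₀ = 0.5188 ft
V₃ = V₁ · ln(z₃/z₀)/ln(z₁/z₀) = 15.6 × 7.4003/3.2212 = 35.8391 m/s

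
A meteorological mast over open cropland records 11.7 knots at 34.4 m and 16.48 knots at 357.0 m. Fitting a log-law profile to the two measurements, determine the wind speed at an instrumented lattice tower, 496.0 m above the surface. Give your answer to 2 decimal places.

Log law: V ∝ ln(z/z₀). From the pair, with r = V₁/V₂ = 0.70995,
ln z₀ = (ln z₁ − r·ln z₂)/(1 − r) = (3.5381 − 0.70995×5.8777)/0.29005 = -2.1888 → z₀ = 0.1121 m
V₃ = V₁ · ln(z₃/z₀)/ln(z₁/z₀) = 11.7 × 8.3953/5.7268 = 17.1518 knots

17.15 knots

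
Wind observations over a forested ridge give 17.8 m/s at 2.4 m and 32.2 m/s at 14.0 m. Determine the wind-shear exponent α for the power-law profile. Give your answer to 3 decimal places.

Power law: V₂/V₁ = (z₂/z₁)^α ⇒ α = ln(V₂/V₁) / ln(z₂/z₁)
α = ln(32.2/17.8) / ln(14.0/2.4) = ln(1.8090) / ln(5.8333)
  = 0.59277 / 1.76359 = 0.33611

α ≈ 0.336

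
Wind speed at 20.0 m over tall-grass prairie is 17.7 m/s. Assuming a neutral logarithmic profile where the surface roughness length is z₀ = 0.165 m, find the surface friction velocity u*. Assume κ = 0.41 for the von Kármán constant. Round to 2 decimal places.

Log law: V(z) = (u*/κ) · ln(z/z₀) ⇒ u* = κ · V / ln(z/z₀)
u* = 0.41 × 17.7 / ln(20.0/0.165) = 0.41 × 17.7 / 4.7975
   = 7.2570 / 4.7975 = 1.5126 m/s

u* ≈ 1.51 m/s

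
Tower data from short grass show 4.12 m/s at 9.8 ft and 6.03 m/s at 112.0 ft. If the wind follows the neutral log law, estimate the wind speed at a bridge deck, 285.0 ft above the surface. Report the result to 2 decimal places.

6.76 m/s

Log law: V ∝ ln(z/z₀). From the pair, with r = V₁/V₂ = 0.68325,
ln z₀ = (ln z₁ − r·ln z₂)/(1 − r) = (2.2824 − 0.68325×4.7185)/0.31675 = -2.9725 → z₀ = 0.05118 ft
V₃ = V₁ · ln(z₃/z₀)/ln(z₁/z₀) = 4.12 × 8.6250/5.2549 = 6.7623 m/s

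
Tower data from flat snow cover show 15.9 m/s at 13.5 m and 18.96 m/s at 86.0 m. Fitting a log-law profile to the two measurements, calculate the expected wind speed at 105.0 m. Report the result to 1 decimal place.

19.3 m/s

Log law: V ∝ ln(z/z₀). From the pair, with r = V₁/V₂ = 0.83861,
ln z₀ = (ln z₁ − r·ln z₂)/(1 − r) = (2.6027 − 0.83861×4.4543)/0.16139 = -7.0187 → z₀ = 0.0008950 m
V₃ = V₁ · ln(z₃/z₀)/ln(z₁/z₀) = 15.9 × 11.6726/9.6214 = 19.2899 m/s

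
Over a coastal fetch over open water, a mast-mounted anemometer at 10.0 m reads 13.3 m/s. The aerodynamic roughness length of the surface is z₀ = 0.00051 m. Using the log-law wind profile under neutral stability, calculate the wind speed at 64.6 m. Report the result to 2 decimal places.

15.81 m/s

Log law: V(z) ∝ ln(z/z₀), so V₂/V₁ = ln(z₂/z₀) / ln(z₁/z₀).
ln(64.6/0.00051) = 11.7493, ln(10.0/0.00051) = 9.8837
V₂ = 13.3 × 11.7493/9.8837 = 13.3 × 1.1888 = 15.8105 m/s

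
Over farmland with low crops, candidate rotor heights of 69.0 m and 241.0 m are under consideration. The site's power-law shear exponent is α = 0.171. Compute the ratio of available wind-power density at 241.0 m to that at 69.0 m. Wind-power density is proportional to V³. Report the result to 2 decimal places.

1.90

Speed ratio: V_B/V_A = (z_B/z_A)^α = (241.0/69.0)^0.171 = (3.4928)^0.171 = 1.23846
Power-density ratio: P_B/P_A = (V_B/V_A)³ = (1.23846)³ = 1.89953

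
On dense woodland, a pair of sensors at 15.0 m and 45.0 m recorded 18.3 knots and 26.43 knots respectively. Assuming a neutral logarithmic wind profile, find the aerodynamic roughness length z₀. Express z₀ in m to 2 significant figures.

z₀ ≈ 1.3 m

Log law: V(z) ∝ ln(z/z₀). With r = V₁/V₂ = 18.3/26.43 = 0.69240,
r · ln(z₂/z₀) = ln(z₁/z₀) ⇒ ln z₀ = (ln z₁ − r·ln z₂)/(1 − r)
ln z₀ = (2.70805 − 0.69240×3.80666) / 0.30760 = 0.2352
z₀ = exp(0.2352) = 1.265 m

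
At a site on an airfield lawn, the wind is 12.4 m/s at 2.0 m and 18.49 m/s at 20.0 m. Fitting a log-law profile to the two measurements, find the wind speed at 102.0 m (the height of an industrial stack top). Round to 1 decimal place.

22.8 m/s

Log law: V ∝ ln(z/z₀). From the pair, with r = V₁/V₂ = 0.67063,
ln z₀ = (ln z₁ − r·ln z₂)/(1 − r) = (0.6931 − 0.67063×2.9957)/0.32937 = -3.9952 → z₀ = 0.01840 m
V₃ = V₁ · ln(z₃/z₀)/ln(z₁/z₀) = 12.4 × 8.6202/4.6884 = 22.7991 m/s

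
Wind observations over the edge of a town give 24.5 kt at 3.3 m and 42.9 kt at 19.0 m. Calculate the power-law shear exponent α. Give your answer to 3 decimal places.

α ≈ 0.320

Power law: V₂/V₁ = (z₂/z₁)^α ⇒ α = ln(V₂/V₁) / ln(z₂/z₁)
α = ln(42.9/24.5) / ln(19.0/3.3) = ln(1.7510) / ln(5.7576)
  = 0.56020 / 1.75052 = 0.32002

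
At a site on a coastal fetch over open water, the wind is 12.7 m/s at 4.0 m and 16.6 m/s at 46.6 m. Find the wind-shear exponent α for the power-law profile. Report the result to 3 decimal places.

α ≈ 0.109

Power law: V₂/V₁ = (z₂/z₁)^α ⇒ α = ln(V₂/V₁) / ln(z₂/z₁)
α = ln(16.6/12.7) / ln(46.6/4.0) = ln(1.3071) / ln(11.6500)
  = 0.26780 / 2.45531 = 0.10907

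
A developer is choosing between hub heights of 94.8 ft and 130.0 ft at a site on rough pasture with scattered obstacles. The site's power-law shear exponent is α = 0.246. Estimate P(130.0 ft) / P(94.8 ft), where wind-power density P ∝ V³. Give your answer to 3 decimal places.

Speed ratio: V_B/V_A = (z_B/z_A)^α = (130.0/94.8)^0.246 = (1.3713)^0.246 = 1.08077
Power-density ratio: P_B/P_A = (V_B/V_A)³ = (1.08077)³ = 1.26243

1.262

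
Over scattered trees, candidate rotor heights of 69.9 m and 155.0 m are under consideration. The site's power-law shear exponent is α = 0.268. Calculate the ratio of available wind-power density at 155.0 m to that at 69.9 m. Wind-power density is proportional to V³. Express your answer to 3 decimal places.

1.897

Speed ratio: V_B/V_A = (z_B/z_A)^α = (155.0/69.9)^0.268 = (2.2175)^0.268 = 1.23791
Power-density ratio: P_B/P_A = (V_B/V_A)³ = (1.23791)³ = 1.89700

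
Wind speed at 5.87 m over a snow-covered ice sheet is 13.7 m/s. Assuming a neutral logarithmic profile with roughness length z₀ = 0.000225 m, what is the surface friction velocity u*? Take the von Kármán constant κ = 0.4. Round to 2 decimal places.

Log law: V(z) = (u*/κ) · ln(z/z₀) ⇒ u* = κ · V / ln(z/z₀)
u* = 0.4 × 13.7 / ln(5.87/0.000225) = 0.4 × 13.7 / 10.1693
   = 5.4800 / 10.1693 = 0.5389 m/s

u* ≈ 0.54 m/s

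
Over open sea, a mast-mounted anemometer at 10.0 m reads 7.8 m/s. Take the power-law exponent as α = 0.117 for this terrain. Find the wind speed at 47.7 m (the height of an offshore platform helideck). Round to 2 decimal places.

Power-law profile: V₂ = V₁ · (z₂/z₁)^α
V₂ = 7.8 × (47.7/10.0)^0.117 = 7.8 × (4.7700)^0.117
    = 7.8 × 1.2006 = 9.3644 m/s

9.36 m/s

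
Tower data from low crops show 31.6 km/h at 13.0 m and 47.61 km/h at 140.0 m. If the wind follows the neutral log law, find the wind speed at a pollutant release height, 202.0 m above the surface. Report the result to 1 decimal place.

Log law: V ∝ ln(z/z₀). From the pair, with r = V₁/V₂ = 0.66373,
ln z₀ = (ln z₁ − r·ln z₂)/(1 − r) = (2.5649 − 0.66373×4.9416)/0.33627 = -2.1261 → z₀ = 0.1193 m
V₃ = V₁ · ln(z₃/z₀)/ln(z₁/z₀) = 31.6 × 7.4344/4.6910 = 50.0797 km/h

50.1 km/h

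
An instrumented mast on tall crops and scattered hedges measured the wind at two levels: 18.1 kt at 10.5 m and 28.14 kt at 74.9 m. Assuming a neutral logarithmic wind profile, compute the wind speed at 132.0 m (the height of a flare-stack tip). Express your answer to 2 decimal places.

Log law: V ∝ ln(z/z₀). From the pair, with r = V₁/V₂ = 0.64321,
ln z₀ = (ln z₁ − r·ln z₂)/(1 − r) = (2.3514 − 0.64321×4.3162)/0.35679 = -1.1907 → z₀ = 0.3040 m
V₃ = V₁ · ln(z₃/z₀)/ln(z₁/z₀) = 18.1 × 6.0735/3.5421 = 31.0356 kt

31.04 kt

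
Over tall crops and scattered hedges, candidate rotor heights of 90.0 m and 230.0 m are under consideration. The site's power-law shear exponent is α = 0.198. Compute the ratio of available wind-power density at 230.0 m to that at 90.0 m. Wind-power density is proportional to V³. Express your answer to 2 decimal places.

Speed ratio: V_B/V_A = (z_B/z_A)^α = (230.0/90.0)^0.198 = (2.5556)^0.198 = 1.20415
Power-density ratio: P_B/P_A = (V_B/V_A)³ = (1.20415)³ = 1.74601

1.75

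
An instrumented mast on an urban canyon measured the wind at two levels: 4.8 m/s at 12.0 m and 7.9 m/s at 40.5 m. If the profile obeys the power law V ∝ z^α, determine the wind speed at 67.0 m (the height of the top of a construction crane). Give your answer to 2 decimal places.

First find α: α = ln(V₂/V₁)/ln(z₂/z₁) = ln(7.9/4.8)/ln(40.5/12.0) = 0.49825/1.21640 = 0.4096
Extrapolate from 40.5 m to 67.0 m: V₃ = 7.9 × (67.0/40.5)^0.4096 = 7.9 × 1.2290 = 9.7090 m/s

9.71 m/s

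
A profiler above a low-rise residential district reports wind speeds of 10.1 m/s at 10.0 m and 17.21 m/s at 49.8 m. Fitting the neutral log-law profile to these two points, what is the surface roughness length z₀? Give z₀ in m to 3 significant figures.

Log law: V(z) ∝ ln(z/z₀). With r = V₁/V₂ = 10.1/17.21 = 0.58687,
r · ln(z₂/z₀) = ln(z₁/z₀) ⇒ ln z₀ = (ln z₁ − r·ln z₂)/(1 − r)
ln z₀ = (2.30259 − 0.58687×3.90801) / 0.41313 = 0.0220
z₀ = exp(0.0220) = 1.022 m

z₀ ≈ 1.02 m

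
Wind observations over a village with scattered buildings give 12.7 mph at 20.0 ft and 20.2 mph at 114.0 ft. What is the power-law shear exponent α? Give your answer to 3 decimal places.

Power law: V₂/V₁ = (z₂/z₁)^α ⇒ α = ln(V₂/V₁) / ln(z₂/z₁)
α = ln(20.2/12.7) / ln(114.0/20.0) = ln(1.5906) / ln(5.7000)
  = 0.46408 / 1.74047 = 0.26664

α ≈ 0.267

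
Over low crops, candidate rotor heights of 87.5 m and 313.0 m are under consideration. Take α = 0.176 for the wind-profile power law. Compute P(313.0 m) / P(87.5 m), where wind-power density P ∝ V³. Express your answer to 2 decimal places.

Speed ratio: V_B/V_A = (z_B/z_A)^α = (313.0/87.5)^0.176 = (3.5771)^0.176 = 1.25148
Power-density ratio: P_B/P_A = (V_B/V_A)³ = (1.25148)³ = 1.96005

1.96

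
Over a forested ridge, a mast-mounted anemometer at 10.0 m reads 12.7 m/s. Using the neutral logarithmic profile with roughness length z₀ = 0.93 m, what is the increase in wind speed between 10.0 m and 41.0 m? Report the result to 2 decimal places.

Log law: V₂ = V₁ · ln(z₂/z₀)/ln(z₁/z₀) = 12.7 × 3.7861/2.3752 = 20.2446 m/s
ΔV = 20.2446 − 12.7 = 7.5446 m/s

7.54 m/s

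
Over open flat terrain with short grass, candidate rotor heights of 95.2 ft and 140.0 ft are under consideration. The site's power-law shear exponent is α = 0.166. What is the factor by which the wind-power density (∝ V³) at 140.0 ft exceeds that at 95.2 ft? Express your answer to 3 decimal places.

Speed ratio: V_B/V_A = (z_B/z_A)^α = (140.0/95.2)^0.166 = (1.4706)^0.166 = 1.06611
Power-density ratio: P_B/P_A = (V_B/V_A)³ = (1.06611)³ = 1.21174

1.212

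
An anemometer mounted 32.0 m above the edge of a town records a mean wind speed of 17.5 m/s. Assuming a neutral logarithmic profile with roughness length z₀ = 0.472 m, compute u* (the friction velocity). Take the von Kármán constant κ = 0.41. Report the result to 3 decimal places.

u* ≈ 1.702 m/s

Log law: V(z) = (u*/κ) · ln(z/z₀) ⇒ u* = κ · V / ln(z/z₀)
u* = 0.41 × 17.5 / ln(32.0/0.472) = 0.41 × 17.5 / 4.2165
   = 7.1750 / 4.2165 = 1.7016 m/s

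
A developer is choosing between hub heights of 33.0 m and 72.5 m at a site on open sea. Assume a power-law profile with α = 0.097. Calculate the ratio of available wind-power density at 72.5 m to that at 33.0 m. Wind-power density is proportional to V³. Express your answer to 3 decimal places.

1.257

Speed ratio: V_B/V_A = (z_B/z_A)^α = (72.5/33.0)^0.097 = (2.1970)^0.097 = 1.07934
Power-density ratio: P_B/P_A = (V_B/V_A)³ = (1.07934)³ = 1.25739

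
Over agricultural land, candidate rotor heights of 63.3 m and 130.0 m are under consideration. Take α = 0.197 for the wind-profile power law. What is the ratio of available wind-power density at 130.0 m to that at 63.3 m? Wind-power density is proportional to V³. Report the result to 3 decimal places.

Speed ratio: V_B/V_A = (z_B/z_A)^α = (130.0/63.3)^0.197 = (2.0537)^0.197 = 1.15231
Power-density ratio: P_B/P_A = (V_B/V_A)³ = (1.15231)³ = 1.53007

1.530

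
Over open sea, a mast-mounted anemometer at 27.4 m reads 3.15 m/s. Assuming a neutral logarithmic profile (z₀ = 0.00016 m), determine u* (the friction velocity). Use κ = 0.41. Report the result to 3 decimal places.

Log law: V(z) = (u*/κ) · ln(z/z₀) ⇒ u* = κ · V / ln(z/z₀)
u* = 0.41 × 3.15 / ln(27.4/0.00016) = 0.41 × 3.15 / 12.0509
   = 1.2915 / 12.0509 = 0.1072 m/s

u* ≈ 0.107 m/s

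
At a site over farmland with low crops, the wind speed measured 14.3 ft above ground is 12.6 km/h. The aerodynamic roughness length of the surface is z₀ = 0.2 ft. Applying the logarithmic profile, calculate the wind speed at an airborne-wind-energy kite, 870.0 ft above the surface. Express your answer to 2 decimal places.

Log law: V(z) ∝ ln(z/z₀), so V₂/V₁ = ln(z₂/z₀) / ln(z₁/z₀).
ln(870.0/0.2) = 8.3779, ln(14.3/0.2) = 4.2697
V₂ = 12.6 × 8.3779/4.2697 = 12.6 × 1.9622 = 24.7235 km/h

24.72 km/h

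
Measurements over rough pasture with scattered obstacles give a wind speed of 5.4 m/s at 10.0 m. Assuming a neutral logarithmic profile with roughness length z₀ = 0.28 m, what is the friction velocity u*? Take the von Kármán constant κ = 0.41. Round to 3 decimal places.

u* ≈ 0.619 m/s

Log law: V(z) = (u*/κ) · ln(z/z₀) ⇒ u* = κ · V / ln(z/z₀)
u* = 0.41 × 5.4 / ln(10.0/0.28) = 0.41 × 5.4 / 3.5756
   = 2.2140 / 3.5756 = 0.6192 m/s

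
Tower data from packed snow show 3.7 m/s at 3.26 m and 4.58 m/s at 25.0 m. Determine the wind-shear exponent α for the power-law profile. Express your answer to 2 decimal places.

α ≈ 0.10

Power law: V₂/V₁ = (z₂/z₁)^α ⇒ α = ln(V₂/V₁) / ln(z₂/z₁)
α = ln(4.58/3.7) / ln(25.0/3.26) = ln(1.2378) / ln(7.6687)
  = 0.21337 / 2.03715 = 0.10474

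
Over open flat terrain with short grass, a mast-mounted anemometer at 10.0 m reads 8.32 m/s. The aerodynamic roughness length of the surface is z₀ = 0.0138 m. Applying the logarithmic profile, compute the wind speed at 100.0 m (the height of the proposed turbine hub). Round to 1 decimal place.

11.2 m/s

Log law: V(z) ∝ ln(z/z₀), so V₂/V₁ = ln(z₂/z₀) / ln(z₁/z₀).
ln(100.0/0.0138) = 8.8883, ln(10.0/0.0138) = 6.5857
V₂ = 8.32 × 8.8883/6.5857 = 8.32 × 1.3496 = 11.2290 m/s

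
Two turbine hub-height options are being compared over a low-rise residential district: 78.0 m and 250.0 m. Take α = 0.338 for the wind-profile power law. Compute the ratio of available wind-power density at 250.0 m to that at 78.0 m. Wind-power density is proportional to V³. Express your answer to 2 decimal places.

3.26

Speed ratio: V_B/V_A = (z_B/z_A)^α = (250.0/78.0)^0.338 = (3.2051)^0.338 = 1.48244
Power-density ratio: P_B/P_A = (V_B/V_A)³ = (1.48244)³ = 3.25782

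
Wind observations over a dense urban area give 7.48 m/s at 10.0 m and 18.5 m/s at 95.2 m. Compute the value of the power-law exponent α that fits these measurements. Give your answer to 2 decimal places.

Power law: V₂/V₁ = (z₂/z₁)^α ⇒ α = ln(V₂/V₁) / ln(z₂/z₁)
α = ln(18.5/7.48) / ln(95.2/10.0) = ln(2.4733) / ln(9.5200)
  = 0.90554 / 2.25339 = 0.40185

α ≈ 0.40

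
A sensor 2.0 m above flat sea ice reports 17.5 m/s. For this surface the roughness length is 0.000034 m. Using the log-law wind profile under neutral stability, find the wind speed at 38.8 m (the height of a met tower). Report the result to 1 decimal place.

Log law: V(z) ∝ ln(z/z₀), so V₂/V₁ = ln(z₂/z₀) / ln(z₁/z₀).
ln(38.8/0.000034) = 13.9476, ln(2.0/0.000034) = 10.9823
V₂ = 17.5 × 13.9476/10.9823 = 17.5 × 1.2700 = 22.2251 m/s

22.2 m/s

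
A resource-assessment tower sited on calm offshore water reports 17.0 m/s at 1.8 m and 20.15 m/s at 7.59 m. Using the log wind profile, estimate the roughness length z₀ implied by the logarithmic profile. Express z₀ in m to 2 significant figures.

z₀ ≈ 0.00076 m

Log law: V(z) ∝ ln(z/z₀). With r = V₁/V₂ = 17.0/20.15 = 0.84367,
r · ln(z₂/z₀) = ln(z₁/z₀) ⇒ ln z₀ = (ln z₁ − r·ln z₂)/(1 − r)
ln z₀ = (0.58779 − 0.84367×2.02683) / 0.15633 = -7.1785
z₀ = exp(-7.1785) = 0.0007628 m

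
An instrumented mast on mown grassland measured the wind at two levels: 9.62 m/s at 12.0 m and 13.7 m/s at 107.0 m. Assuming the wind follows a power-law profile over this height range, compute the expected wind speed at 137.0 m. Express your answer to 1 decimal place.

First find α: α = ln(V₂/V₁)/ln(z₂/z₁) = ln(13.7/9.62)/ln(107.0/12.0) = 0.35355/2.18792 = 0.1616
Extrapolate from 107.0 m to 137.0 m: V₃ = 13.7 × (137.0/107.0)^0.1616 = 13.7 × 1.0407 = 14.2582 m/s

14.3 m/s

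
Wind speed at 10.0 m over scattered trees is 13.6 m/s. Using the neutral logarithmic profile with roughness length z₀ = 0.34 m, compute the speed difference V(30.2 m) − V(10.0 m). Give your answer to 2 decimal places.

Log law: V₂ = V₁ · ln(z₂/z₀)/ln(z₁/z₀) = 13.6 × 4.4867/3.3814 = 18.0454 m/s
ΔV = 18.0454 − 13.6 = 4.4454 m/s

4.45 m/s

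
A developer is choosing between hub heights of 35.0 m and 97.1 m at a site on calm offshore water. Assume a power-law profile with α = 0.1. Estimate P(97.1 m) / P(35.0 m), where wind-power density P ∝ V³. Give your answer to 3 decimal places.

Speed ratio: V_B/V_A = (z_B/z_A)^α = (97.1/35.0)^0.1 = (2.7743)^0.1 = 1.10743
Power-density ratio: P_B/P_A = (V_B/V_A)³ = (1.10743)³ = 1.35814

1.358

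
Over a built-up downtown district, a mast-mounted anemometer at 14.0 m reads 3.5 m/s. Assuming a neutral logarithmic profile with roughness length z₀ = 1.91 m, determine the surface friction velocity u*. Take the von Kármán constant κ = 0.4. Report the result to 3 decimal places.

u* ≈ 0.703 m/s

Log law: V(z) = (u*/κ) · ln(z/z₀) ⇒ u* = κ · V / ln(z/z₀)
u* = 0.4 × 3.5 / ln(14.0/1.91) = 0.4 × 3.5 / 1.9920
   = 1.4000 / 1.9920 = 0.7028 m/s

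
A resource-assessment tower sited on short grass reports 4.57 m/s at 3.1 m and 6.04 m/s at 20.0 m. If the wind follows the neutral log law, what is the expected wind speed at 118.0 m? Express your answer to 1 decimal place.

7.4 m/s

Log law: V ∝ ln(z/z₀). From the pair, with r = V₁/V₂ = 0.75662,
ln z₀ = (ln z₁ − r·ln z₂)/(1 − r) = (1.1314 − 0.75662×2.9957)/0.24338 = -4.6645 → z₀ = 0.009424 m
V₃ = V₁ · ln(z₃/z₀)/ln(z₁/z₀) = 4.57 × 9.4352/5.7959 = 7.4395 m/s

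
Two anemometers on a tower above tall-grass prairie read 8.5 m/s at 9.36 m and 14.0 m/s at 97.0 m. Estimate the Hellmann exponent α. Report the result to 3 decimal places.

α ≈ 0.213

Power law: V₂/V₁ = (z₂/z₁)^α ⇒ α = ln(V₂/V₁) / ln(z₂/z₁)
α = ln(14.0/8.5) / ln(97.0/9.36) = ln(1.6471) / ln(10.3632)
  = 0.49899 / 2.33827 = 0.21340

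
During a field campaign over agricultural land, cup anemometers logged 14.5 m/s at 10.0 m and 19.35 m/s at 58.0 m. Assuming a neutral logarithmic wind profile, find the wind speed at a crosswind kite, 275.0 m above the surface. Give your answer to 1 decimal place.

Log law: V ∝ ln(z/z₀). From the pair, with r = V₁/V₂ = 0.74935,
ln z₀ = (ln z₁ − r·ln z₂)/(1 − r) = (2.3026 − 0.74935×4.0604)/0.25065 = -2.9529 → z₀ = 0.05219 m
V₃ = V₁ · ln(z₃/z₀)/ln(z₁/z₀) = 14.5 × 8.5696/5.2555 = 23.6440 m/s

23.6 m/s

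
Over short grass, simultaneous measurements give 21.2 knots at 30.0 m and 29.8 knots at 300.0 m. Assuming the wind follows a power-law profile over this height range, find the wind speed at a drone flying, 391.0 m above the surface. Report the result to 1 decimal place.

First find α: α = ln(V₂/V₁)/ln(z₂/z₁) = ln(29.8/21.2)/ln(300.0/30.0) = 0.34051/2.30259 = 0.1479
Extrapolate from 300.0 m to 391.0 m: V₃ = 29.8 × (391.0/300.0)^0.1479 = 29.8 × 1.0400 = 30.9907 knots

31.0 knots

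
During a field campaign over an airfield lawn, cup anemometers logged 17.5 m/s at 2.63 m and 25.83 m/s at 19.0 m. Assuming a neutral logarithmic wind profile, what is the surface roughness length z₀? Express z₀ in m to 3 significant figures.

z₀ ≈ 0.0413 m

Log law: V(z) ∝ ln(z/z₀). With r = V₁/V₂ = 17.5/25.83 = 0.67751,
r · ln(z₂/z₀) = ln(z₁/z₀) ⇒ ln z₀ = (ln z₁ − r·ln z₂)/(1 − r)
ln z₀ = (0.96698 − 0.67751×2.94444) / 0.32249 = -3.1873
z₀ = exp(-3.1873) = 0.04128 m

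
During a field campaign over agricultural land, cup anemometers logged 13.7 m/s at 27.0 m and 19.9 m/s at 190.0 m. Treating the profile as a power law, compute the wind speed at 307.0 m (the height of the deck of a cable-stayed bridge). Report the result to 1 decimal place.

21.8 m/s

First find α: α = ln(V₂/V₁)/ln(z₂/z₁) = ln(19.9/13.7)/ln(190.0/27.0) = 0.37332/1.95119 = 0.1913
Extrapolate from 190.0 m to 307.0 m: V₃ = 19.9 × (307.0/190.0)^0.1913 = 19.9 × 1.0962 = 21.8134 m/s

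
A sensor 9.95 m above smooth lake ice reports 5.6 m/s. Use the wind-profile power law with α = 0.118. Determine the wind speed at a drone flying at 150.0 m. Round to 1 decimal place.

7.7 m/s

Power-law profile: V₂ = V₁ · (z₂/z₁)^α
V₂ = 5.6 × (150.0/9.95)^0.118 = 5.6 × (15.0754)^0.118
    = 5.6 × 1.3773 = 7.7130 m/s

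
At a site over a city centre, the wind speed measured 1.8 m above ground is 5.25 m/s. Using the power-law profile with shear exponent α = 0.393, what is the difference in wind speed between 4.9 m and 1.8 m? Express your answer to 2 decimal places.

2.53 m/s

Power law: V₂ = V₁ · (z₂/z₁)^α = 5.25 × (2.7222)^0.393 = 7.7819 m/s
ΔV = 7.7819 − 5.25 = 2.5319 m/s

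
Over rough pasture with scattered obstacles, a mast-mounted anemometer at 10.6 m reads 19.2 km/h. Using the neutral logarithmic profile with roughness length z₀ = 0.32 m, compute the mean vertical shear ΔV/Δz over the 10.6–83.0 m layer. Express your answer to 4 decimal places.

0.1559 km/h/m

Log law: V₂ = V₁ · ln(z₂/z₀)/ln(z₁/z₀) = 19.2 × 5.5583/3.5003 = 30.4886 km/h
ΔV/Δz = (30.4886 − 19.2)/(83.0 − 10.6) = 11.2886/72.4000 = 0.15592 km/h/m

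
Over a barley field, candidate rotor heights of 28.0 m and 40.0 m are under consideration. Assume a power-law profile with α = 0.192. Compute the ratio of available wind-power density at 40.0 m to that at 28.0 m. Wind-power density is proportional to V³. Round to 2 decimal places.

Speed ratio: V_B/V_A = (z_B/z_A)^α = (40.0/28.0)^0.192 = (1.4286)^0.192 = 1.07088
Power-density ratio: P_B/P_A = (V_B/V_A)³ = (1.07088)³ = 1.22807

1.23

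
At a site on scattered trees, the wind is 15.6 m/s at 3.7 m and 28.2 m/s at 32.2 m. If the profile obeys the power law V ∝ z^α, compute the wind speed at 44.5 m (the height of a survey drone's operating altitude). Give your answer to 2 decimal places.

First find α: α = ln(V₂/V₁)/ln(z₂/z₁) = ln(28.2/15.6)/ln(32.2/3.7) = 0.59205/2.16363 = 0.2736
Extrapolate from 32.2 m to 44.5 m: V₃ = 28.2 × (44.5/32.2)^0.2736 = 28.2 × 1.0926 = 30.8103 m/s

30.81 m/s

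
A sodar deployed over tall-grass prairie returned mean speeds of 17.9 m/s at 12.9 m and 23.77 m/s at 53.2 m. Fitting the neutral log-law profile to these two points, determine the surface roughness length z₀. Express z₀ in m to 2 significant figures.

z₀ ≈ 0.17 m

Log law: V(z) ∝ ln(z/z₀). With r = V₁/V₂ = 17.9/23.77 = 0.75305,
r · ln(z₂/z₀) = ln(z₁/z₀) ⇒ ln z₀ = (ln z₁ − r·ln z₂)/(1 − r)
ln z₀ = (2.55723 − 0.75305×3.97406) / 0.24695 = -1.7633
z₀ = exp(-1.7633) = 0.1715 m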